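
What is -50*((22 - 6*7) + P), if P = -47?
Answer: 3350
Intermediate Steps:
-50*((22 - 6*7) + P) = -50*((22 - 6*7) - 47) = -50*((22 - 1*42) - 47) = -50*((22 - 42) - 47) = -50*(-20 - 47) = -50*(-67) = 3350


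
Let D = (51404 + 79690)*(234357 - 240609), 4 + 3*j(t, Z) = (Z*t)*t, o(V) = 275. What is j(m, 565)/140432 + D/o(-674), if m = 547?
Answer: -115082526852791/38618800 ≈ -2.9800e+6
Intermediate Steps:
j(t, Z) = -4/3 + Z*t²/3 (j(t, Z) = -4/3 + ((Z*t)*t)/3 = -4/3 + (Z*t²)/3 = -4/3 + Z*t²/3)
D = -819599688 (D = 131094*(-6252) = -819599688)
j(m, 565)/140432 + D/o(-674) = (-4/3 + (⅓)*565*547²)/140432 - 819599688/275 = (-4/3 + (⅓)*565*299209)*(1/140432) - 819599688*1/275 = (-4/3 + 169053085/3)*(1/140432) - 819599688/275 = 56351027*(1/140432) - 819599688/275 = 56351027/140432 - 819599688/275 = -115082526852791/38618800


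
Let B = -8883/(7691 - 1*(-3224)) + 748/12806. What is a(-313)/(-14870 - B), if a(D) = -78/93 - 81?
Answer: 177307746065/32214978117841 ≈ 0.0055039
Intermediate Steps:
B = -52795639/69888745 (B = -8883/(7691 + 3224) + 748*(1/12806) = -8883/10915 + 374/6403 = -52795639/69888745 ≈ -0.75542)
a(D) = -2537/31 (a(D) = -78*1/93 - 81 = -26/31 - 81 = -2537/31)
a(-313)/(-14870 - B) = -2537/(31*(-14870 - 1*(-52795639/69888745))) = -2537/(31*(-14870 + 52795639/69888745)) = -2537/(31*(-1039192842511/69888745)) = -2537/31*(-69888745/1039192842511) = 177307746065/32214978117841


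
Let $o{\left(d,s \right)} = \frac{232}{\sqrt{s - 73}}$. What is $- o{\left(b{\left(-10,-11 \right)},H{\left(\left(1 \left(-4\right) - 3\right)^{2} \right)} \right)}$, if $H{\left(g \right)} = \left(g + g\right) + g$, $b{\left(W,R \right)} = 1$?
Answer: $- \frac{116 \sqrt{74}}{37} \approx -26.969$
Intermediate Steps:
$H{\left(g \right)} = 3 g$ ($H{\left(g \right)} = 2 g + g = 3 g$)
$o{\left(d,s \right)} = \frac{232}{\sqrt{-73 + s}}$
$- o{\left(b{\left(-10,-11 \right)},H{\left(\left(1 \left(-4\right) - 3\right)^{2} \right)} \right)} = - \frac{232}{\sqrt{-73 + 3 \left(1 \left(-4\right) - 3\right)^{2}}} = - \frac{232}{\sqrt{-73 + 3 \left(-4 - 3\right)^{2}}} = - \frac{232}{\sqrt{-73 + 3 \left(-7\right)^{2}}} = - \frac{232}{\sqrt{-73 + 3 \cdot 49}} = - \frac{232}{\sqrt{-73 + 147}} = - \frac{232}{\sqrt{74}} = - 232 \frac{\sqrt{74}}{74} = - \frac{116 \sqrt{74}}{37}$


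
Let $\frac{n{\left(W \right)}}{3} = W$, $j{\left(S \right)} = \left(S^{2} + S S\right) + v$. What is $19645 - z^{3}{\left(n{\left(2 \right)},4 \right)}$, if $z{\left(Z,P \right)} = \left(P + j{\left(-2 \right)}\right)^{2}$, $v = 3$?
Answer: $-11370980$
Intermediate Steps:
$j{\left(S \right)} = 3 + 2 S^{2}$ ($j{\left(S \right)} = \left(S^{2} + S S\right) + 3 = \left(S^{2} + S^{2}\right) + 3 = 2 S^{2} + 3 = 3 + 2 S^{2}$)
$n{\left(W \right)} = 3 W$
$z{\left(Z,P \right)} = \left(11 + P\right)^{2}$ ($z{\left(Z,P \right)} = \left(P + \left(3 + 2 \left(-2\right)^{2}\right)\right)^{2} = \left(P + \left(3 + 2 \cdot 4\right)\right)^{2} = \left(P + \left(3 + 8\right)\right)^{2} = \left(P + 11\right)^{2} = \left(11 + P\right)^{2}$)
$19645 - z^{3}{\left(n{\left(2 \right)},4 \right)} = 19645 - \left(\left(11 + 4\right)^{2}\right)^{3} = 19645 - \left(15^{2}\right)^{3} = 19645 - 225^{3} = 19645 - 11390625 = -11370980$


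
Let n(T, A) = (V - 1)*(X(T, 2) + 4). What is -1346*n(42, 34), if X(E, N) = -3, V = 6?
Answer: -6730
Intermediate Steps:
n(T, A) = 5 (n(T, A) = (6 - 1)*(-3 + 4) = 5*1 = 5)
-1346*n(42, 34) = -1346*5 = -6730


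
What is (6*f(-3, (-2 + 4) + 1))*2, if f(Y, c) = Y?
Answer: -36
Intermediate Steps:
(6*f(-3, (-2 + 4) + 1))*2 = (6*(-3))*2 = -18*2 = -36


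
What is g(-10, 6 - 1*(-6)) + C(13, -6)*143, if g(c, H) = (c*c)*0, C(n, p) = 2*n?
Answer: 3718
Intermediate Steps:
g(c, H) = 0 (g(c, H) = c²*0 = 0)
g(-10, 6 - 1*(-6)) + C(13, -6)*143 = 0 + (2*13)*143 = 0 + 26*143 = 0 + 3718 = 3718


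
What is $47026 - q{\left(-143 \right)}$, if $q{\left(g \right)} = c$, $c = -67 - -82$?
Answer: $47011$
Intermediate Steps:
$c = 15$ ($c = -67 + 82 = 15$)
$q{\left(g \right)} = 15$
$47026 - q{\left(-143 \right)} = 47026 - 15 = 47011$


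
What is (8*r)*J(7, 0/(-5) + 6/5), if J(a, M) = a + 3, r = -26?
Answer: -2080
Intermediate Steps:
J(a, M) = 3 + a
(8*r)*J(7, 0/(-5) + 6/5) = (8*(-26))*(3 + 7) = -208*10 = -2080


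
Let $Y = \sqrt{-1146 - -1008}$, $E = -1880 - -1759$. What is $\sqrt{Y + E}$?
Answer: $\sqrt{-121 + i \sqrt{138}} \approx 0.53334 + 11.013 i$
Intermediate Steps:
$E = -121$ ($E = -1880 + 1759 = -121$)
$Y = i \sqrt{138}$ ($Y = \sqrt{-1146 + 1008} = \sqrt{-138} = i \sqrt{138} \approx 11.747 i$)
$\sqrt{Y + E} = \sqrt{i \sqrt{138} - 121} = \sqrt{-121 + i \sqrt{138}}$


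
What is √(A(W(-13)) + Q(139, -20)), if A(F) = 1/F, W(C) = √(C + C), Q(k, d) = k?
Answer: √(93964 - 26*I*√26)/26 ≈ 11.79 - 0.0083172*I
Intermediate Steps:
W(C) = √2*√C (W(C) = √(2*C) = √2*√C)
√(A(W(-13)) + Q(139, -20)) = √(1/(√2*√(-13)) + 139) = √(1/(√2*(I*√13)) + 139) = √(1/(I*√26) + 139) = √(-I*√26/26 + 139) = √(139 - I*√26/26)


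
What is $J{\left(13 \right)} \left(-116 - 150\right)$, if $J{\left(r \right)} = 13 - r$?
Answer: $0$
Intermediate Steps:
$J{\left(13 \right)} \left(-116 - 150\right) = \left(13 - 13\right) \left(-116 - 150\right) = \left(13 - 13\right) \left(-266\right) = 0 \left(-266\right) = 0$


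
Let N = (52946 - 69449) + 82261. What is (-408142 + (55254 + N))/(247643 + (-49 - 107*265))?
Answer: -287130/219239 ≈ -1.3097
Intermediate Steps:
N = 65758 (N = -16503 + 82261 = 65758)
(-408142 + (55254 + N))/(247643 + (-49 - 107*265)) = (-408142 + (55254 + 65758))/(247643 + (-49 - 107*265)) = (-408142 + 121012)/(247643 + (-49 - 28355)) = -287130/(247643 - 28404) = -287130/219239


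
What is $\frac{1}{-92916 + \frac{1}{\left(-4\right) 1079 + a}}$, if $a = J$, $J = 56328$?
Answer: $- \frac{52012}{4832746991} \approx -1.0762 \cdot 10^{-5}$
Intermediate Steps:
$a = 56328$
$\frac{1}{-92916 + \frac{1}{\left(-4\right) 1079 + a}} = \frac{1}{-92916 + \frac{1}{\left(-4\right) 1079 + 56328}} = \frac{1}{-92916 + \frac{1}{-4316 + 56328}} = \frac{1}{-92916 + \frac{1}{52012}} = \frac{1}{- \frac{4832746991}{52012}} = - \frac{52012}{4832746991}$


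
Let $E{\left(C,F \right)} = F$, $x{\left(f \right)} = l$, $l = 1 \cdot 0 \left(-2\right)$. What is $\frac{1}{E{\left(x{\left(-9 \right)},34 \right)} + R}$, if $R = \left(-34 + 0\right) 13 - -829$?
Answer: $\frac{1}{421} \approx 0.0023753$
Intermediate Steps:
$l = 0$ ($l = 0 \left(-2\right) = 0$)
$x{\left(f \right)} = 0$
$R = 387$ ($R = \left(-34\right) 13 + 829 = -442 + 829 = 387$)
$\frac{1}{E{\left(x{\left(-9 \right)},34 \right)} + R} = \frac{1}{34 + 387} = \frac{1}{421}$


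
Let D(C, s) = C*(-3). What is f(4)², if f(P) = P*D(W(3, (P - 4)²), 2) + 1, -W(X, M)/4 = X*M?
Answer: 1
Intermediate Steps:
W(X, M) = -4*M*X (W(X, M) = -4*X*M = -4*M*X)
D(C, s) = -3*C
f(P) = 1 + 36*P*(-4 + P)² (f(P) = P*(-(-12)*(P - 4)²*3) + 1 = P*(-(-12)*(-4 + P)²*3) + 1 = P*(-(-36)*(-4 + P)²) + 1 = P*(36*(-4 + P)²) + 1 = 36*P*(-4 + P)² + 1 = 1 + 36*P*(-4 + P)²)
f(4)² = (1 + 36*4*(-4 + 4)²)² = (1 + 36*4*0²)² = (1 + 36*4*0)² = (1 + 0)² = 1² = 1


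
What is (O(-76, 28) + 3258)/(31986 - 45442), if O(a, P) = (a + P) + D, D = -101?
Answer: -3109/13456 ≈ -0.23105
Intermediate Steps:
O(a, P) = -101 + P + a (O(a, P) = (a + P) - 101 = (P + a) - 101 = -101 + P + a)
(O(-76, 28) + 3258)/(31986 - 45442) = ((-101 + 28 - 76) + 3258)/(31986 - 45442) = (-149 + 3258)/(-13456) = 3109*(-1/13456) = -3109/13456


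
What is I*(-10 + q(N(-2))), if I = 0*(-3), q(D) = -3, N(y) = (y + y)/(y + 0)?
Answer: 0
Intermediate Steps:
N(y) = 2 (N(y) = (2*y)/y = 2)
I = 0
I*(-10 + q(N(-2))) = 0*(-10 - 3) = 0*(-13) = 0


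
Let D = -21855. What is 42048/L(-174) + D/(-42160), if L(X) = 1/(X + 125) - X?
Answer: 561617769/2318800 ≈ 242.20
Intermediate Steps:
L(X) = 1/(125 + X) - X
42048/L(-174) + D/(-42160) = 42048/(((1 - 1*(-174)² - 125*(-174))/(125 - 174))) - 21855/(-42160) = 42048/(((1 - 1*30276 + 21750)/(-49))) - 21855*(-1/42160) = 42048/((-(1 - 30276 + 21750)/49)) + 141/272 = 42048/((-1/49*(-8525))) + 141/272 = 42048/(8525/49) + 141/272 = 42048*(49/8525) + 141/272 = 2060352/8525 + 141/272 = 561617769/2318800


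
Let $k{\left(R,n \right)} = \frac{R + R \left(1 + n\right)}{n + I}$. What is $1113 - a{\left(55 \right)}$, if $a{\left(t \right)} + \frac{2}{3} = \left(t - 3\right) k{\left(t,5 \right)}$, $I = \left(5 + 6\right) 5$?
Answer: $780$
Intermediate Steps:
$I = 55$ ($I = 11 \cdot 5 = 55$)
$k{\left(R,n \right)} = \frac{R + R \left(1 + n\right)}{55 + n}$ ($k{\left(R,n \right)} = \frac{R + R \left(1 + n\right)}{n + 55} = \frac{R + R \left(1 + n\right)}{55 + n}$)
$a{\left(t \right)} = - \frac{2}{3} + \frac{7 t \left(-3 + t\right)}{60}$ ($a{\left(t \right)} = - \frac{2}{3} + \left(t - 3\right) \frac{t \left(2 + 5\right)}{55 + 5} = - \frac{2}{3} + \left(-3 + t\right) t \frac{1}{60} \cdot 7 = - \frac{2}{3} + \left(-3 + t\right) \frac{7 t}{60} = - \frac{2}{3} + \frac{7 t \left(-3 + t\right)}{60}$)
$1113 - a{\left(55 \right)} = 1113 - \left(- \frac{2}{3} - \frac{77}{4} + \frac{7 \cdot 55^{2}}{60}\right) = 1113 - \left(- \frac{2}{3} - \frac{77}{4} + \frac{7}{60} \cdot 3025\right) = 1113 - \left(- \frac{2}{3} - \frac{77}{4} + \frac{4235}{12}\right) = 1113 - 333 = 780$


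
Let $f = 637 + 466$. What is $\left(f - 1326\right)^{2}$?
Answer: $49729$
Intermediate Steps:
$f = 1103$
$\left(f - 1326\right)^{2} = \left(1103 - 1326\right)^{2} = \left(-223\right)^{2} = 49729$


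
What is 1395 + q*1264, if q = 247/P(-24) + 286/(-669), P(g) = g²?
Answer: 11212411/8028 ≈ 1396.7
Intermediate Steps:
q = 169/128448 (q = 247/((-24)²) + 286/(-669) = 247/576 + 286*(-1/669) = 247*(1/576) - 286/669 = 247/576 - 286/669 = 169/128448 ≈ 0.0013157)
1395 + q*1264 = 1395 + (169/128448)*1264 = 1395 + 13351/8028 = 11212411/8028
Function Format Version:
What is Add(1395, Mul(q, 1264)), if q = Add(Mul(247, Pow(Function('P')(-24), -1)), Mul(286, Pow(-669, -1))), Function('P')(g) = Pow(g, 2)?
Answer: Rational(11212411, 8028) ≈ 1396.7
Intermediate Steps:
q = Rational(169, 128448) (q = Add(Mul(247, Pow(Pow(-24, 2), -1)), Mul(286, Pow(-669, -1))) = Add(Mul(247, Pow(576, -1)), Mul(286, Rational(-1, 669))) = Add(Mul(247, Rational(1, 576)), Rational(-286, 669)) = Add(Rational(247, 576), Rational(-286, 669)) = Rational(169, 128448) ≈ 0.0013157)
Add(1395, Mul(q, 1264)) = Add(1395, Mul(Rational(169, 128448), 1264)) = Add(1395, Rational(13351, 8028)) = Rational(11212411, 8028)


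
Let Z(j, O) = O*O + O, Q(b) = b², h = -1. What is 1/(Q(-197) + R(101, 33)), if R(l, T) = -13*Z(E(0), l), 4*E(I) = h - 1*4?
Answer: -1/95117 ≈ -1.0513e-5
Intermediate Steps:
E(I) = -5/4 (E(I) = (-1 - 1*4)/4 = (-1 - 4)/4 = (¼)*(-5) = -5/4)
Z(j, O) = O + O² (Z(j, O) = O² + O = O + O²)
R(l, T) = -13*l*(1 + l)
1/(Q(-197) + R(101, 33)) = 1/((-197)² - 13*101*(1 + 101)) = 1/(38809 - 13*101*102) = 1/(38809 - 133926) = 1/(-95117) = -1/95117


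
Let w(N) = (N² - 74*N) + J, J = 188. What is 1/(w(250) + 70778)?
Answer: 1/114966 ≈ 8.6982e-6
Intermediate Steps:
w(N) = 188 + N² - 74*N (w(N) = (N² - 74*N) + 188 = 188 + N² - 74*N)
1/(w(250) + 70778) = 1/((188 + 250² - 74*250) + 70778) = 1/((188 + 62500 - 18500) + 70778) = 1/(44188 + 70778) = 1/114966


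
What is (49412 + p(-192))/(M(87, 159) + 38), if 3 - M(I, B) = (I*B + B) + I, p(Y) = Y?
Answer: -24610/7019 ≈ -3.5062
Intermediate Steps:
M(I, B) = 3 - B - I - B*I (M(I, B) = 3 - ((I*B + B) + I) = 3 - ((B*I + B) + I) = 3 - ((B + B*I) + I) = 3 - (B + I + B*I) = 3 + (-B - I - B*I) = 3 - B - I - B*I)
(49412 + p(-192))/(M(87, 159) + 38) = (49412 - 192)/((3 - 1*159 - 1*87 - 1*159*87) + 38) = 49220/((3 - 159 - 87 - 13833) + 38) = 49220/(-14076 + 38) = 49220/(-14038) = 49220*(-1/14038) = -24610/7019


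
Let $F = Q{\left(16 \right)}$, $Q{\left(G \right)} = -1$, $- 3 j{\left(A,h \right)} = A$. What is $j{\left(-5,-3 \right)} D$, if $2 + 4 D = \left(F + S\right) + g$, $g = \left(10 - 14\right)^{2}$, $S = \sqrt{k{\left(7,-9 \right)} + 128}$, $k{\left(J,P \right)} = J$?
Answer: $\frac{65}{12} + \frac{5 \sqrt{15}}{4} \approx 10.258$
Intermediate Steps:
$j{\left(A,h \right)} = - \frac{A}{3}$
$S = 3 \sqrt{15}$ ($S = \sqrt{7 + 128} = \sqrt{135} = 3 \sqrt{15} \approx 11.619$)
$g = 16$ ($g = \left(-4\right)^{2} = 16$)
$F = -1$
$D = \frac{13}{4} + \frac{3 \sqrt{15}}{4}$ ($D = - \frac{1}{2} + \frac{\left(-1 + 3 \sqrt{15}\right) + 16}{4} = - \frac{1}{2} + \frac{15 + 3 \sqrt{15}}{4} = - \frac{1}{2} + \left(\frac{15}{4} + \frac{3 \sqrt{15}}{4}\right) = \frac{13}{4} + \frac{3 \sqrt{15}}{4} \approx 6.1547$)
$j{\left(-5,-3 \right)} D = \left(- \frac{1}{3}\right) \left(-5\right) \left(\frac{13}{4} + \frac{3 \sqrt{15}}{4}\right) = \frac{5 \left(\frac{13}{4} + \frac{3 \sqrt{15}}{4}\right)}{3} = \frac{65}{12} + \frac{5 \sqrt{15}}{4}$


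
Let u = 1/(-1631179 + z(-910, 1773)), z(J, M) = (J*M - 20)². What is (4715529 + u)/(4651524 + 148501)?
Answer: 2455111193454608762/2499103516564516605 ≈ 0.98240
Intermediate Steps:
z(J, M) = (-20 + J*M)²
u = 1/2603219271321 (u = 1/(-1631179 + (-20 - 910*1773)²) = 1/(-1631179 + (-20 - 1613430)²) = 1/(-1631179 + (-1613450)²) = 1/(-1631179 + 2603220902500) = 1/2603219271321 ≈ 3.8414e-13)
(4715529 + u)/(4651524 + 148501) = (4715529 + 1/2603219271321)/(4651524 + 148501) = (12275555967273043810/2603219271321)/4800025 = (12275555967273043810/2603219271321)*(1/4800025) = 2455111193454608762/2499103516564516605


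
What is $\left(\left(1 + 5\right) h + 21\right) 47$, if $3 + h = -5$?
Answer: $-1269$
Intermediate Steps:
$h = -8$ ($h = -3 - 5 = -8$)
$\left(\left(1 + 5\right) h + 21\right) 47 = \left(\left(1 + 5\right) \left(-8\right) + 21\right) 47 = \left(6 \left(-8\right) + 21\right) 47 = \left(-48 + 21\right) 47 = \left(-27\right) 47 = -1269$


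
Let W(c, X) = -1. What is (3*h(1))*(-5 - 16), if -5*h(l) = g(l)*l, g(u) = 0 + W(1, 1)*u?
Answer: -63/5 ≈ -12.600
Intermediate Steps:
g(u) = -u (g(u) = 0 - u = -u)
h(l) = l²/5 (h(l) = -(-l)*l/5 = -(-1)*l²/5 = l²/5)
(3*h(1))*(-5 - 16) = (3*((⅕)*1²))*(-5 - 16) = (3*((⅕)*1))*(-21) = (3*(⅕))*(-21) = (⅗)*(-21) = -63/5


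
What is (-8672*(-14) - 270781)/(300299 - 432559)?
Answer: 149373/132260 ≈ 1.1294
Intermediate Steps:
(-8672*(-14) - 270781)/(300299 - 432559) = (121408 - 270781)/(-132260) = -149373*(-1/132260) = 149373/132260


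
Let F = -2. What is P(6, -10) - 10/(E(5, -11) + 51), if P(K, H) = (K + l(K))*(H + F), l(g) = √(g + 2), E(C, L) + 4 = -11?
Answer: -1301/18 - 24*√2 ≈ -106.22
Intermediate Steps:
E(C, L) = -15 (E(C, L) = -4 - 11 = -15)
l(g) = √(2 + g)
P(K, H) = (-2 + H)*(K + √(2 + K)) (P(K, H) = (K + √(2 + K))*(H - 2) = (K + √(2 + K))*(-2 + H) = (-2 + H)*(K + √(2 + K)))
P(6, -10) - 10/(E(5, -11) + 51) = (-2*6 - 2*√(2 + 6) - 10*6 - 10*√(2 + 6)) - 10/(-15 + 51) = (-12 - 4*√2 - 60 - 20*√2) - 10/36 = (-12 - 4*√2 - 60 - 20*√2) + (1/36)*(-10) = (-12 - 4*√2 - 60 - 20*√2) - 5/18 = (-72 - 24*√2) - 5/18 = -1301/18 - 24*√2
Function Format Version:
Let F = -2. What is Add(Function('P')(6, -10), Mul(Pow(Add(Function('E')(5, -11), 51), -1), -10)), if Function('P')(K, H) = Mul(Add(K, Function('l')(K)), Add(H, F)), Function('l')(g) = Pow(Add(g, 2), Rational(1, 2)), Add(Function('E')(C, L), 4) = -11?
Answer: Add(Rational(-1301, 18), Mul(-24, Pow(2, Rational(1, 2)))) ≈ -106.22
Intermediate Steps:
Function('E')(C, L) = -15 (Function('E')(C, L) = Add(-4, -11) = -15)
Function('l')(g) = Pow(Add(2, g), Rational(1, 2))
Function('P')(K, H) = Mul(Add(-2, H), Add(K, Pow(Add(2, K), Rational(1, 2)))) (Function('P')(K, H) = Mul(Add(K, Pow(Add(2, K), Rational(1, 2))), Add(H, -2)) = Mul(Add(K, Pow(Add(2, K), Rational(1, 2))), Add(-2, H)) = Mul(Add(-2, H), Add(K, Pow(Add(2, K), Rational(1, 2)))))
Add(Function('P')(6, -10), Mul(Pow(Add(Function('E')(5, -11), 51), -1), -10)) = Add(Add(Mul(-2, 6), Mul(-2, Pow(Add(2, 6), Rational(1, 2))), Mul(-10, 6), Mul(-10, Pow(Add(2, 6), Rational(1, 2)))), Mul(Pow(Add(-15, 51), -1), -10)) = Add(Add(-12, Mul(-2, Pow(8, Rational(1, 2))), -60, Mul(-10, Pow(8, Rational(1, 2)))), Mul(Pow(36, -1), -10)) = Add(Add(-12, Mul(-2, Mul(2, Pow(2, Rational(1, 2)))), -60, Mul(-10, Mul(2, Pow(2, Rational(1, 2))))), Mul(Rational(1, 36), -10)) = Add(Add(-12, Mul(-4, Pow(2, Rational(1, 2))), -60, Mul(-20, Pow(2, Rational(1, 2)))), Rational(-5, 18)) = Add(Add(-72, Mul(-24, Pow(2, Rational(1, 2)))), Rational(-5, 18)) = Add(Rational(-1301, 18), Mul(-24, Pow(2, Rational(1, 2))))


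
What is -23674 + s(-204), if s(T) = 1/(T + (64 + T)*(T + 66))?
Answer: -452552183/19116 ≈ -23674.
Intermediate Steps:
s(T) = 1/(T + (64 + T)*(66 + T))
-23674 + s(-204) = -23674 + 1/(4224 + (-204)² + 131*(-204)) = -23674 + 1/(4224 + 41616 - 26724) = -23674 + 1/19116 = -452552183/19116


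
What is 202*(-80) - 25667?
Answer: -41827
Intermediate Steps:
202*(-80) - 25667 = -16160 - 25667 = -41827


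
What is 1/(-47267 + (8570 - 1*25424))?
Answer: -1/64121 ≈ -1.5596e-5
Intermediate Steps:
1/(-47267 + (8570 - 1*25424)) = 1/(-47267 + (8570 - 25424)) = 1/(-47267 - 16854) = 1/(-64121) = -1/64121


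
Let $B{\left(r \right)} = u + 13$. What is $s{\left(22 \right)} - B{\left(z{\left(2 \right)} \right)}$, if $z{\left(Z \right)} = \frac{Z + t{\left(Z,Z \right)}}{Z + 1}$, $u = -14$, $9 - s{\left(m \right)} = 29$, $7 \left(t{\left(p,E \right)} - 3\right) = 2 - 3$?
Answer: $-19$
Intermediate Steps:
$t{\left(p,E \right)} = \frac{20}{7}$ ($t{\left(p,E \right)} = 3 + \frac{2 - 3}{7} = 3 + \frac{1}{7} \left(-1\right) = 3 - \frac{1}{7} = \frac{20}{7}$)
$s{\left(m \right)} = -20$ ($s{\left(m \right)} = 9 - 29 = -20$)
$z{\left(Z \right)} = \frac{\frac{20}{7} + Z}{1 + Z}$ ($z{\left(Z \right)} = \frac{Z + \frac{20}{7}}{Z + 1} = \frac{\frac{20}{7} + Z}{1 + Z}$)
$B{\left(r \right)} = -1$ ($B{\left(r \right)} = -14 + 13 = -1$)
$s{\left(22 \right)} - B{\left(z{\left(2 \right)} \right)} = -20 - -1 = -20 + 1 = -19$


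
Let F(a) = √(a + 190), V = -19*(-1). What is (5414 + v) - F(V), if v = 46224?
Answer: 51638 - √209 ≈ 51624.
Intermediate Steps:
V = 19
F(a) = √(190 + a)
(5414 + v) - F(V) = (5414 + 46224) - √(190 + 19) = 51638 - √209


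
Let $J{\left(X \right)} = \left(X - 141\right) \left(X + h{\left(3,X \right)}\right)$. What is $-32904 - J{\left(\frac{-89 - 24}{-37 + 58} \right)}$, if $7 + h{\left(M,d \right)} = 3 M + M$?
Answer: $- \frac{14535256}{441} \approx -32960.0$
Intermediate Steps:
$h{\left(M,d \right)} = -7 + 4 M$ ($h{\left(M,d \right)} = -7 + \left(3 M + M\right) = -7 + 4 M$)
$J{\left(X \right)} = \left(-141 + X\right) \left(5 + X\right)$ ($J{\left(X \right)} = \left(X - 141\right) \left(X + \left(-7 + 4 \cdot 3\right)\right) = \left(-141 + X\right) \left(X + \left(-7 + 12\right)\right) = \left(-141 + X\right) \left(X + 5\right) = \left(-141 + X\right) \left(5 + X\right)$)
$-32904 - J{\left(\frac{-89 - 24}{-37 + 58} \right)} = -32904 - \left(-705 + \left(\frac{-89 - 24}{-37 + 58}\right)^{2} - 136 \frac{-89 - 24}{-37 + 58}\right) = -32904 - \left(-705 + \left(- \frac{113}{21}\right)^{2} - 136 \left(- \frac{113}{21}\right)\right) = -32904 - \left(-705 + \left(\left(-113\right) \frac{1}{21}\right)^{2} - 136 \left(\left(-113\right) \frac{1}{21}\right)\right) = -32904 - \left(-705 + \left(- \frac{113}{21}\right)^{2} - - \frac{15368}{21}\right) = -32904 - \left(-705 + \frac{12769}{441} + \frac{15368}{21}\right) = -32904 - \frac{24592}{441} = - \frac{14535256}{441}$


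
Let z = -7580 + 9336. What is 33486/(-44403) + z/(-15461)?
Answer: -198566238/228838261 ≈ -0.86771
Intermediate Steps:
z = 1756
33486/(-44403) + z/(-15461) = 33486/(-44403) + 1756/(-15461) = 33486*(-1/44403) + 1756*(-1/15461) = -11162/14801 - 1756/15461 = -198566238/228838261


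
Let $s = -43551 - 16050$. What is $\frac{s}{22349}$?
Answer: $- \frac{59601}{22349} \approx -2.6668$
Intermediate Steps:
$s = -59601$
$\frac{s}{22349} = - \frac{59601}{22349}$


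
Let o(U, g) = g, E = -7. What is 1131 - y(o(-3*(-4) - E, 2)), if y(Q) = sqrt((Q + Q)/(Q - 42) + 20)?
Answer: 1131 - sqrt(1990)/10 ≈ 1126.5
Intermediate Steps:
y(Q) = sqrt(20 + 2*Q/(-42 + Q)) (y(Q) = sqrt((2*Q)/(-42 + Q) + 20) = sqrt(2*Q/(-42 + Q) + 20) = sqrt(20 + 2*Q/(-42 + Q)))
1131 - y(o(-3*(-4) - E, 2)) = 1131 - sqrt(2)*sqrt((-420 + 11*2)/(-42 + 2)) = 1131 - sqrt(2)*sqrt((-420 + 22)/(-40)) = 1131 - sqrt(2)*sqrt(-1/40*(-398)) = 1131 - sqrt(2)*sqrt(199/20) = 1131 - sqrt(2)*sqrt(995)/10 = 1131 - sqrt(1990)/10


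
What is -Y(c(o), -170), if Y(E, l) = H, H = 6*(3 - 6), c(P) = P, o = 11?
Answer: 18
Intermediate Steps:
H = -18 (H = 6*(-3) = -18)
Y(E, l) = -18
-Y(c(o), -170) = -1*(-18) = 18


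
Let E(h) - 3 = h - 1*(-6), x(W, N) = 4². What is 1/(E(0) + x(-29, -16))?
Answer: 1/25 ≈ 0.040000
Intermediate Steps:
x(W, N) = 16
E(h) = 9 + h (E(h) = 3 + (h - 1*(-6)) = 3 + (h + 6) = 3 + (6 + h) = 9 + h)
1/(E(0) + x(-29, -16)) = 1/((9 + 0) + 16) = 1/(9 + 16) = 1/25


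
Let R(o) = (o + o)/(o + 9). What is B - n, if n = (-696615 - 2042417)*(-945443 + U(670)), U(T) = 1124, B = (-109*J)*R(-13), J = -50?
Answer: -2586519923783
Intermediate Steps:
R(o) = 2*o/(9 + o) (R(o) = (2*o)/(9 + o) = 2*o/(9 + o))
B = 35425 (B = (-109*(-50))*(2*(-13)/(9 - 13)) = 5450*(2*(-13)/(-4)) = 5450*(2*(-13)*(-1/4)) = 5450*(13/2) = 35425)
n = 2586519959208 (n = (-696615 - 2042417)*(-945443 + 1124) = -2739032*(-944319) = 2586519959208)
B - n = 35425 - 1*2586519959208 = 35425 - 2586519959208 = -2586519923783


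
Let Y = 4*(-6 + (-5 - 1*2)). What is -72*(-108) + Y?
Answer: 7724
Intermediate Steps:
Y = -52 (Y = 4*(-6 + (-5 - 2)) = 4*(-6 - 7) = 4*(-13) = -52)
-72*(-108) + Y = -72*(-108) - 52 = 7776 - 52 = 7724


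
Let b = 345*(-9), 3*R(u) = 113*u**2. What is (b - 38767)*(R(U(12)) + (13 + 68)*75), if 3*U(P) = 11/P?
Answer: -61848275441/243 ≈ -2.5452e+8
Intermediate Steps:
U(P) = 11/(3*P) (U(P) = (11/P)/3 = 11/(3*P))
R(u) = 113*u**2/3 (R(u) = (113*u**2)/3 = 113*u**2/3)
b = -3105
(b - 38767)*(R(U(12)) + (13 + 68)*75) = (-3105 - 38767)*(113*((11/3)/12)**2/3 + (13 + 68)*75) = -41872*(113*((11/3)*(1/12))**2/3 + 81*75) = -41872*(113*(11/36)**2/3 + 6075) = -41872*((113/3)*(121/1296) + 6075) = -41872*(13673/3888 + 6075) = -41872*23633273/3888 = -61848275441/243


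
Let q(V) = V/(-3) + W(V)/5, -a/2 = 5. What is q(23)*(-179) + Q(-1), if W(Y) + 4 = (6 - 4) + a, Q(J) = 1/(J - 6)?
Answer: 189188/105 ≈ 1801.8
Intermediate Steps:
a = -10 (a = -2*5 = -10)
Q(J) = 1/(-6 + J)
W(Y) = -12 (W(Y) = -4 + ((6 - 4) - 10) = -4 + (2 - 10) = -4 - 8 = -12)
q(V) = -12/5 - V/3 (q(V) = V/(-3) - 12/5 = V*(-⅓) - 12*⅕ = -V/3 - 12/5 = -12/5 - V/3)
q(23)*(-179) + Q(-1) = (-12/5 - ⅓*23)*(-179) + 1/(-6 - 1) = (-12/5 - 23/3)*(-179) + 1/(-7) = -151/15*(-179) - ⅐ = 27029/15 - ⅐ = 189188/105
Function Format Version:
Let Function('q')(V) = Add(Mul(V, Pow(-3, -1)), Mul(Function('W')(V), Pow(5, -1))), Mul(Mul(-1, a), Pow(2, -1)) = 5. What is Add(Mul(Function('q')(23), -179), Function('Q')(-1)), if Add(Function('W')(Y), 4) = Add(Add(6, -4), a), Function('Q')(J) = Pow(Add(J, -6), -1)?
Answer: Rational(189188, 105) ≈ 1801.8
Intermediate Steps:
a = -10 (a = Mul(-2, 5) = -10)
Function('Q')(J) = Pow(Add(-6, J), -1)
Function('W')(Y) = -12 (Function('W')(Y) = Add(-4, Add(Add(6, -4), -10)) = Add(-4, Add(2, -10)) = Add(-4, -8) = -12)
Function('q')(V) = Add(Rational(-12, 5), Mul(Rational(-1, 3), V)) (Function('q')(V) = Add(Mul(V, Pow(-3, -1)), Mul(-12, Pow(5, -1))) = Add(Mul(V, Rational(-1, 3)), Mul(-12, Rational(1, 5))) = Add(Mul(Rational(-1, 3), V), Rational(-12, 5)) = Add(Rational(-12, 5), Mul(Rational(-1, 3), V)))
Add(Mul(Function('q')(23), -179), Function('Q')(-1)) = Add(Mul(Add(Rational(-12, 5), Mul(Rational(-1, 3), 23)), -179), Pow(Add(-6, -1), -1)) = Add(Mul(Add(Rational(-12, 5), Rational(-23, 3)), -179), Pow(-7, -1)) = Add(Mul(Rational(-151, 15), -179), Rational(-1, 7)) = Add(Rational(27029, 15), Rational(-1, 7)) = Rational(189188, 105)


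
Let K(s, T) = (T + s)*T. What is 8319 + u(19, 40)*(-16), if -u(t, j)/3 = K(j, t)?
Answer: 62127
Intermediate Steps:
K(s, T) = T*(T + s)
u(t, j) = -3*t*(j + t) (u(t, j) = -3*t*(t + j) = -3*t*(j + t))
8319 + u(19, 40)*(-16) = 8319 - 3*19*(40 + 19)*(-16) = 8319 - 3*19*59*(-16) = 8319 - 3363*(-16) = 8319 + 53808 = 62127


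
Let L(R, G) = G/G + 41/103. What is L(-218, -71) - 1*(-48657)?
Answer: 5011815/103 ≈ 48658.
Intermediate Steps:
L(R, G) = 144/103 (L(R, G) = 1 + 41*(1/103) = 1 + 41/103 = 144/103)
L(-218, -71) - 1*(-48657) = 144/103 - 1*(-48657) = 144/103 + 48657 = 5011815/103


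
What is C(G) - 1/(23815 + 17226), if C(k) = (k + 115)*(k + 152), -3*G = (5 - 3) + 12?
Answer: 6004380373/369369 ≈ 16256.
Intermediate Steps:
G = -14/3 (G = -((5 - 3) + 12)/3 = -(2 + 12)/3 = -⅓*14 = -14/3 ≈ -4.6667)
C(k) = (115 + k)*(152 + k)
C(G) - 1/(23815 + 17226) = (17480 + (-14/3)² + 267*(-14/3)) - 1/(23815 + 17226) = (17480 + 196/9 - 1246) - 1/41041 = 146302/9 - 1*1/41041 = 146302/9 - 1/41041 = 6004380373/369369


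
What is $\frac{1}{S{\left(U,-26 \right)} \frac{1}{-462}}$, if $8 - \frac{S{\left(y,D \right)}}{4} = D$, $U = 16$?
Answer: $- \frac{231}{68} \approx -3.3971$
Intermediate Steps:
$S{\left(y,D \right)} = 32 - 4 D$
$\frac{1}{S{\left(U,-26 \right)} \frac{1}{-462}} = \frac{1}{\left(32 - -104\right) \frac{1}{-462}} = \frac{1}{\left(32 + 104\right) \left(- \frac{1}{462}\right)} = \frac{1}{136 \left(- \frac{1}{462}\right)} = \frac{1}{- \frac{68}{231}} = - \frac{231}{68}$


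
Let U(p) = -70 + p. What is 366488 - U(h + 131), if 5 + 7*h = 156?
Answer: 2564838/7 ≈ 3.6641e+5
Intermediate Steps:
h = 151/7 (h = -5/7 + (⅐)*156 = -5/7 + 156/7 = 151/7 ≈ 21.571)
366488 - U(h + 131) = 366488 - (-70 + (151/7 + 131)) = 366488 - (-70 + 1068/7) = 366488 - 1*578/7 = 366488 - 578/7 = 2564838/7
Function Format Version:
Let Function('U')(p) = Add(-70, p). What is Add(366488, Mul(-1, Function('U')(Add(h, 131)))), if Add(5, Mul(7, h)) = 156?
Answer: Rational(2564838, 7) ≈ 3.6641e+5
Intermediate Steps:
h = Rational(151, 7) (h = Add(Rational(-5, 7), Mul(Rational(1, 7), 156)) = Add(Rational(-5, 7), Rational(156, 7)) = Rational(151, 7) ≈ 21.571)
Add(366488, Mul(-1, Function('U')(Add(h, 131)))) = Add(366488, Mul(-1, Add(-70, Add(Rational(151, 7), 131)))) = Add(366488, Mul(-1, Add(-70, Rational(1068, 7)))) = Add(366488, Mul(-1, Rational(578, 7))) = Add(366488, Rational(-578, 7)) = Rational(2564838, 7)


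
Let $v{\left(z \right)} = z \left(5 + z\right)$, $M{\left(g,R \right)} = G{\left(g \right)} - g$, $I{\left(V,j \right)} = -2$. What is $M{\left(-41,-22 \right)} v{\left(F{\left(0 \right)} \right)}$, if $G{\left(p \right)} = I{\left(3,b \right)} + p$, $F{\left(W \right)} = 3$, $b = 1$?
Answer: $-48$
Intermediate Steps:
$G{\left(p \right)} = -2 + p$
$M{\left(g,R \right)} = -2$ ($M{\left(g,R \right)} = \left(-2 + g\right) - g = -2$)
$M{\left(-41,-22 \right)} v{\left(F{\left(0 \right)} \right)} = - 2 \cdot 3 \left(5 + 3\right) = - 2 \cdot 3 \cdot 8 = \left(-2\right) 24 = -48$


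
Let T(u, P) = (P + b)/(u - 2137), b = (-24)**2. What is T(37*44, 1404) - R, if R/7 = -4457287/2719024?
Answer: 1499663723/197711888 ≈ 7.5851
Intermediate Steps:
b = 576
T(u, P) = (576 + P)/(-2137 + u) (T(u, P) = (P + 576)/(u - 2137) = (576 + P)/(-2137 + u))
R = -4457287/388432 (R = 7*(-4457287/2719024) = -4457287/388432 ≈ -11.475)
T(37*44, 1404) - R = (576 + 1404)/(-2137 + 37*44) - 1*(-4457287/388432) = 1980/(-2137 + 1628) + 4457287/388432 = 1980/(-509) + 4457287/388432 = -1/509*1980 + 4457287/388432 = -1980/509 + 4457287/388432 = 1499663723/197711888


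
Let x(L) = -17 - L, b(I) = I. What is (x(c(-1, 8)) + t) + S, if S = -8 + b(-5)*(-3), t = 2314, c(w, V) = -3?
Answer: 2307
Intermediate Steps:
S = 7 (S = -8 - 5*(-3) = -8 + 15 = 7)
(x(c(-1, 8)) + t) + S = ((-17 - 1*(-3)) + 2314) + 7 = ((-17 + 3) + 2314) + 7 = (-14 + 2314) + 7 = 2300 + 7 = 2307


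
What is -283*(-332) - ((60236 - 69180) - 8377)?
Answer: 111277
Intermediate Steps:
-283*(-332) - ((60236 - 69180) - 8377) = 93956 - (-8944 - 8377) = 93956 - 1*(-17321) = 93956 + 17321 = 111277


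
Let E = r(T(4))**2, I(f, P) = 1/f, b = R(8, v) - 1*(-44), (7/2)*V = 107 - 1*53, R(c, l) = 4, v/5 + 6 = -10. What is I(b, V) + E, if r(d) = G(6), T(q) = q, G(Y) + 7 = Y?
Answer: 49/48 ≈ 1.0208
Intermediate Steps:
G(Y) = -7 + Y
v = -80 (v = -30 + 5*(-10) = -30 - 50 = -80)
V = 108/7 (V = 2*(107 - 1*53)/7 = 2*(107 - 53)/7 = (2/7)*54 = 108/7 ≈ 15.429)
r(d) = -1 (r(d) = -7 + 6 = -1)
b = 48 (b = 4 - 1*(-44) = 4 + 44 = 48)
E = 1 (E = (-1)**2 = 1)
I(b, V) + E = 1/48 + 1 = 49/48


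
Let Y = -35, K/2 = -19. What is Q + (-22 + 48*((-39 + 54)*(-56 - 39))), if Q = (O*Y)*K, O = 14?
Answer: -49802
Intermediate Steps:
K = -38 (K = 2*(-19) = -38)
Q = 18620 (Q = (14*(-35))*(-38) = -490*(-38) = 18620)
Q + (-22 + 48*((-39 + 54)*(-56 - 39))) = 18620 + (-22 + 48*((-39 + 54)*(-56 - 39))) = 18620 + (-22 + 48*(15*(-95))) = 18620 + (-22 + 48*(-1425)) = 18620 + (-22 - 68400) = 18620 - 68422 = -49802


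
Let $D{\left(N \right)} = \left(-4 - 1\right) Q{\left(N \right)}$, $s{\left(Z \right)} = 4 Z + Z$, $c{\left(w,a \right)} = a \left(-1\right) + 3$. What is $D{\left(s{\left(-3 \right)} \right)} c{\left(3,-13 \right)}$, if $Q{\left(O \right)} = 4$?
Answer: $-320$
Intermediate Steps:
$c{\left(w,a \right)} = 3 - a$ ($c{\left(w,a \right)} = - a + 3 = 3 - a$)
$s{\left(Z \right)} = 5 Z$
$D{\left(N \right)} = -20$ ($D{\left(N \right)} = \left(-4 - 1\right) 4 = \left(-5\right) 4 = -20$)
$D{\left(s{\left(-3 \right)} \right)} c{\left(3,-13 \right)} = - 20 \left(3 - -13\right) = - 20 \left(3 + 13\right) = \left(-20\right) 16 = -320$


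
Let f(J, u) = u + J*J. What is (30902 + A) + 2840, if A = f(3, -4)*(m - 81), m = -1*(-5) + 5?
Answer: 33387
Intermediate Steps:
f(J, u) = u + J²
m = 10 (m = 5 + 5 = 10)
A = -355 (A = (-4 + 3²)*(10 - 81) = (-4 + 9)*(-71) = 5*(-71) = -355)
(30902 + A) + 2840 = (30902 - 355) + 2840 = 30547 + 2840 = 33387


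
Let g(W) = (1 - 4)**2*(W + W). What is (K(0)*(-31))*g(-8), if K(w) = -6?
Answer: -26784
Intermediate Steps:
g(W) = 18*W (g(W) = (-3)**2*(2*W) = 9*(2*W) = 18*W)
(K(0)*(-31))*g(-8) = (-6*(-31))*(18*(-8)) = 186*(-144) = -26784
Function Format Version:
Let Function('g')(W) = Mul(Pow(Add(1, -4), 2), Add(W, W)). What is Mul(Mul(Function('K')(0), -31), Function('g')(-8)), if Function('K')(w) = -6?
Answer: -26784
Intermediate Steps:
Function('g')(W) = Mul(18, W) (Function('g')(W) = Mul(Pow(-3, 2), Mul(2, W)) = Mul(9, Mul(2, W)) = Mul(18, W))
Mul(Mul(Function('K')(0), -31), Function('g')(-8)) = Mul(Mul(-6, -31), Mul(18, -8)) = Mul(186, -144) = -26784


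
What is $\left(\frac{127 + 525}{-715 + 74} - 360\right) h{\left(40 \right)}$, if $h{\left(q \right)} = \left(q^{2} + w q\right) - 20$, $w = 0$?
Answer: $- \frac{365630960}{641} \approx -5.7041 \cdot 10^{5}$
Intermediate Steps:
$h{\left(q \right)} = -20 + q^{2}$ ($h{\left(q \right)} = \left(q^{2} + 0 q\right) - 20 = \left(q^{2} + 0\right) - 20 = q^{2} - 20 = -20 + q^{2}$)
$\left(\frac{127 + 525}{-715 + 74} - 360\right) h{\left(40 \right)} = \left(\frac{127 + 525}{-715 + 74} - 360\right) \left(-20 + 40^{2}\right) = \left(\frac{652}{-641} - 360\right) \left(-20 + 1600\right) = \left(652 \left(- \frac{1}{641}\right) - 360\right) 1580 = \left(- \frac{652}{641} - 360\right) 1580 = \left(- \frac{231412}{641}\right) 1580 = - \frac{365630960}{641}$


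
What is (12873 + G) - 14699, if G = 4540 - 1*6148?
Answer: -3434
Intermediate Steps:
G = -1608 (G = 4540 - 6148 = -1608)
(12873 + G) - 14699 = (12873 - 1608) - 14699 = 11265 - 14699 = -3434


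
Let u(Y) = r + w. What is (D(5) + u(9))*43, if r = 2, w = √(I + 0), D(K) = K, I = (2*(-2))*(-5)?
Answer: 301 + 86*√5 ≈ 493.30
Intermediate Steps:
I = 20 (I = -4*(-5) = 20)
w = 2*√5 (w = √(20 + 0) = √20 = 2*√5 ≈ 4.4721)
u(Y) = 2 + 2*√5
(D(5) + u(9))*43 = (5 + (2 + 2*√5))*43 = (7 + 2*√5)*43 = 301 + 86*√5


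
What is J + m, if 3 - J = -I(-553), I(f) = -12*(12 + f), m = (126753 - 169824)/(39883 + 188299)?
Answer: 1481999019/228182 ≈ 6494.8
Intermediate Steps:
m = -43071/228182 ≈ -0.18876
I(f) = -144 - 12*f
J = 6495 (J = 3 - (-1)*(-144 - 12*(-553)) = 3 - (-1)*(-144 + 6636) = 3 - (-1)*6492 = 3 - 1*(-6492) = 3 + 6492 = 6495)
J + m = 6495 - 43071/228182 = 1481999019/228182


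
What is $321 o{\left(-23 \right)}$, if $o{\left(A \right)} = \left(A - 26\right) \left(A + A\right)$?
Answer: $723534$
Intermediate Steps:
$o{\left(A \right)} = 2 A \left(-26 + A\right)$ ($o{\left(A \right)} = \left(-26 + A\right) 2 A = 2 A \left(-26 + A\right)$)
$321 o{\left(-23 \right)} = 321 \cdot 2 \left(-23\right) \left(-26 - 23\right) = 321 \cdot 2 \left(-23\right) \left(-49\right) = 321 \cdot 2254 = 723534$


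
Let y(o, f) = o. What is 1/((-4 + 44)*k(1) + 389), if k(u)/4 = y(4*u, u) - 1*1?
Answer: 1/869 ≈ 0.0011507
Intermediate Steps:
k(u) = -4 + 16*u (k(u) = 4*(4*u - 1*1) = 4*(4*u - 1) = 4*(-1 + 4*u) = -4 + 16*u)
1/((-4 + 44)*k(1) + 389) = 1/((-4 + 44)*(-4 + 16*1) + 389) = 1/(40*(-4 + 16) + 389) = 1/(40*12 + 389) = 1/(480 + 389) = 1/869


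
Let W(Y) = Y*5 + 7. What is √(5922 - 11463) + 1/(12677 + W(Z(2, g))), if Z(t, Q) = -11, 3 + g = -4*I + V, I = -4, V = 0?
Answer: 1/12629 + I*√5541 ≈ 7.9183e-5 + 74.438*I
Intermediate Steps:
g = 13 (g = -3 + (-4*(-4) + 0) = -3 + (16 + 0) = -3 + 16 = 13)
W(Y) = 7 + 5*Y (W(Y) = 5*Y + 7 = 7 + 5*Y)
√(5922 - 11463) + 1/(12677 + W(Z(2, g))) = √(5922 - 11463) + 1/(12677 + (7 + 5*(-11))) = √(-5541) + 1/(12677 + (7 - 55)) = I*√5541 + 1/(12677 - 48) = I*√5541 + 1/12629 = 1/12629 + I*√5541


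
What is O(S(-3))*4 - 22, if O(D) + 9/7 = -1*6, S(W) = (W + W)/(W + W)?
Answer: -358/7 ≈ -51.143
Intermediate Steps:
S(W) = 1 (S(W) = (2*W)/((2*W)) = (2*W)*(1/(2*W)) = 1)
O(D) = -51/7 (O(D) = -9/7 - 1*6 = -9/7 - 6 = -51/7)
O(S(-3))*4 - 22 = -51/7*4 - 22 = -204/7 - 22 = -358/7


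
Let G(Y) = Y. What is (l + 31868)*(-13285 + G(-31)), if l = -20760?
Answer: -147914128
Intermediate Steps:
(l + 31868)*(-13285 + G(-31)) = (-20760 + 31868)*(-13285 - 31) = 11108*(-13316) = -147914128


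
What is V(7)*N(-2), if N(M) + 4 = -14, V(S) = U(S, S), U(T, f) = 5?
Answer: -90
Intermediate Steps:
V(S) = 5
N(M) = -18 (N(M) = -4 - 14 = -18)
V(7)*N(-2) = 5*(-18) = -90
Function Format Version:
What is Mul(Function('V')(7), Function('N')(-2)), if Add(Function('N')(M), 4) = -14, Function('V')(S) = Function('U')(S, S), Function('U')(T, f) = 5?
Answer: -90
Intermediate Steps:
Function('V')(S) = 5
Function('N')(M) = -18 (Function('N')(M) = Add(-4, -14) = -18)
Mul(Function('V')(7), Function('N')(-2)) = Mul(5, -18) = -90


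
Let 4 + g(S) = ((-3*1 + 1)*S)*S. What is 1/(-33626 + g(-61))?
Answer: -1/41072 ≈ -2.4347e-5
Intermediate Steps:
g(S) = -4 - 2*S² (g(S) = -4 + ((-3*1 + 1)*S)*S = -4 + ((-3 + 1)*S)*S = -4 + (-2*S)*S = -4 - 2*S²)
1/(-33626 + g(-61)) = 1/(-33626 + (-4 - 2*(-61)²)) = 1/(-33626 + (-4 - 2*3721)) = 1/(-33626 + (-4 - 7442)) = 1/(-33626 - 7446) = 1/(-41072) = -1/41072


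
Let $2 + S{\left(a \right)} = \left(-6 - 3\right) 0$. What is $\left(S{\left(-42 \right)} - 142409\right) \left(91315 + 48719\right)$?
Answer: $-19942381974$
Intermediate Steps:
$S{\left(a \right)} = -2$ ($S{\left(a \right)} = -2 + \left(-6 - 3\right) 0 = -2 - 0 = -2 + 0 = -2$)
$\left(S{\left(-42 \right)} - 142409\right) \left(91315 + 48719\right) = \left(-2 - 142409\right) \left(91315 + 48719\right) = \left(-142411\right) 140034 = -19942381974$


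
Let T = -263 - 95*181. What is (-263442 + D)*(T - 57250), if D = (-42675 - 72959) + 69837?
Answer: 23102627212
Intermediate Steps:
T = -17458 (T = -263 - 17195 = -17458)
D = -45797 (D = -115634 + 69837 = -45797)
(-263442 + D)*(T - 57250) = (-263442 - 45797)*(-17458 - 57250) = -309239*(-74708) = 23102627212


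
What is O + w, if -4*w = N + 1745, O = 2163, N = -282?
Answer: 7189/4 ≈ 1797.3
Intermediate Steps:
w = -1463/4 (w = -(-282 + 1745)/4 = -¼*1463 = -1463/4 ≈ -365.75)
O + w = 2163 - 1463/4 = 7189/4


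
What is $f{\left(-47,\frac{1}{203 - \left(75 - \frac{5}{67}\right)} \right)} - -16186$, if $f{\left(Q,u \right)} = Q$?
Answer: $16139$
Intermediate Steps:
$f{\left(-47,\frac{1}{203 - \left(75 - \frac{5}{67}\right)} \right)} - -16186 = -47 - -16186 = -47 + 16186 = 16139$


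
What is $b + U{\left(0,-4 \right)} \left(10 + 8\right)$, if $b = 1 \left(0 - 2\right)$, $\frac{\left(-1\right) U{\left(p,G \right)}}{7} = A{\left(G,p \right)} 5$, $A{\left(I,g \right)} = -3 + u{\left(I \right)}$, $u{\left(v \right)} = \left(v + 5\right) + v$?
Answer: $3778$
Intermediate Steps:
$u{\left(v \right)} = 5 + 2 v$ ($u{\left(v \right)} = \left(5 + v\right) + v = 5 + 2 v$)
$A{\left(I,g \right)} = 2 + 2 I$ ($A{\left(I,g \right)} = -3 + \left(5 + 2 I\right) = 2 + 2 I$)
$U{\left(p,G \right)} = -70 - 70 G$ ($U{\left(p,G \right)} = - 7 \left(2 + 2 G\right) 5 = - 7 \left(10 + 10 G\right) = -70 - 70 G$)
$b = -2$ ($b = 1 \left(-2\right) = -2$)
$b + U{\left(0,-4 \right)} \left(10 + 8\right) = -2 + \left(-70 - -280\right) \left(10 + 8\right) = -2 + \left(-70 + 280\right) 18 = -2 + 210 \cdot 18 = -2 + 3780 = 3778$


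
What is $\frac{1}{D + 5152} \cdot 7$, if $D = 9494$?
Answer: $\frac{7}{14646} \approx 0.00047795$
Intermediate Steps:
$\frac{1}{D + 5152} \cdot 7 = \frac{1}{9494 + 5152} \cdot 7 = \frac{1}{14646} \cdot 7 = \frac{7}{14646}$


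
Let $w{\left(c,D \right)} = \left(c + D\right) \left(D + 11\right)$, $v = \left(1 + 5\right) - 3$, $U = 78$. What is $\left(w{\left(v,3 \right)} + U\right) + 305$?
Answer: $467$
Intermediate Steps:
$v = 3$ ($v = 6 - 3 = 3$)
$w{\left(c,D \right)} = \left(11 + D\right) \left(D + c\right)$ ($w{\left(c,D \right)} = \left(D + c\right) \left(11 + D\right) = \left(11 + D\right) \left(D + c\right)$)
$\left(w{\left(v,3 \right)} + U\right) + 305 = \left(\left(3^{2} + 11 \cdot 3 + 11 \cdot 3 + 3 \cdot 3\right) + 78\right) + 305 = \left(\left(9 + 33 + 33 + 9\right) + 78\right) + 305 = \left(84 + 78\right) + 305 = 162 + 305 = 467$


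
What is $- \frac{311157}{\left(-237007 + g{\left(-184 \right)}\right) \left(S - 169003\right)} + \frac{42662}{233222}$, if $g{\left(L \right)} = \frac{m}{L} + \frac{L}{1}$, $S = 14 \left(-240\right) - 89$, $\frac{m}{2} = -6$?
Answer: $\frac{955582127403037}{5224134901191778} \approx 0.18292$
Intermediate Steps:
$m = -12$ ($m = 2 \left(-6\right) = -12$)
$S = -3449$ ($S = -3360 - 89 = -3449$)
$g{\left(L \right)} = L - \frac{12}{L}$ ($g{\left(L \right)} = - \frac{12}{L} + \frac{L}{1} = - \frac{12}{L} + L 1 = - \frac{12}{L} + L = L - \frac{12}{L}$)
$- \frac{311157}{\left(-237007 + g{\left(-184 \right)}\right) \left(S - 169003\right)} + \frac{42662}{233222} = - \frac{311157}{\left(-237007 - \left(184 + \frac{12}{-184}\right)\right) \left(-3449 - 169003\right)} + \frac{42662}{233222} = - \frac{311157}{\left(-237007 - \frac{8461}{46}\right) \left(-172452\right)} + 42662 \cdot \frac{1}{233222} = - \frac{311157}{\left(-237007 + \left(-184 + \frac{3}{46}\right)\right) \left(-172452\right)} + \frac{21331}{116611} = - \frac{311157}{\left(-237007 - \frac{8461}{46}\right) \left(-172452\right)} + \frac{21331}{116611} = - \frac{311157}{\left(- \frac{10910783}{46}\right) \left(-172452\right)} + \frac{21331}{116611} = - \frac{311157}{\frac{940793174958}{23}} + \frac{21331}{116611} = \left(-311157\right) \frac{23}{940793174958} + \frac{21331}{116611} = - \frac{340791}{44799674998} + \frac{21331}{116611} = \frac{955582127403037}{5224134901191778}$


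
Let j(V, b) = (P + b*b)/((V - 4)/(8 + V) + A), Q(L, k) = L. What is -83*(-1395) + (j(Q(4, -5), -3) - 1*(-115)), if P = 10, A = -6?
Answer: 695381/6 ≈ 1.1590e+5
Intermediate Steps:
j(V, b) = (10 + b²)/(-6 + (-4 + V)/(8 + V)) (j(V, b) = (10 + b*b)/((V - 4)/(8 + V) - 6) = (10 + b²)/((-4 + V)/(8 + V) - 6) = (10 + b²)/(-6 + (-4 + V)/(8 + V)))
-83*(-1395) + (j(Q(4, -5), -3) - 1*(-115)) = -83*(-1395) + ((-80 - 10*4 - 8*(-3)² - 1*4*(-3)²)/(52 + 5*4) - 1*(-115)) = 115785 + ((-80 - 40 - 8*9 - 1*4*9)/(52 + 20) + 115) = 115785 + ((-80 - 40 - 72 - 36)/72 + 115) = 115785 + ((1/72)*(-228) + 115) = 115785 + (-19/6 + 115) = 115785 + 671/6 = 695381/6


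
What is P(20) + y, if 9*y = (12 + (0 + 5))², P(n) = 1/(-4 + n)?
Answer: 4633/144 ≈ 32.174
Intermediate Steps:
y = 289/9 (y = (12 + (0 + 5))²/9 = (12 + 5)²/9 = (⅑)*17² = (⅑)*289 = 289/9 ≈ 32.111)
P(20) + y = 1/(-4 + 20) + 289/9 = 1/16 + 289/9 = 4633/144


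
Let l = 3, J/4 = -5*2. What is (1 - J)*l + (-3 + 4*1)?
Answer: 124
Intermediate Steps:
J = -40 (J = 4*(-5*2) = 4*(-10) = -40)
(1 - J)*l + (-3 + 4*1) = (1 - 1*(-40))*3 + (-3 + 4*1) = (1 + 40)*3 + (-3 + 4) = 41*3 + 1 = 123 + 1 = 124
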